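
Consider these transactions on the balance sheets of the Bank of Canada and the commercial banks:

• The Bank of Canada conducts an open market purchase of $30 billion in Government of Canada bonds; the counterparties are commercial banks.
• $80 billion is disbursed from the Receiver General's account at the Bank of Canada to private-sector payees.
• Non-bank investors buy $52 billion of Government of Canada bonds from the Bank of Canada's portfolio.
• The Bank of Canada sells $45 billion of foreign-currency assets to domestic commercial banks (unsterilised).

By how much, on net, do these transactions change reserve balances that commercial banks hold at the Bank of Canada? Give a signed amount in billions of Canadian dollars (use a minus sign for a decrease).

+$13 billion

OMO purchase (from banks) $30 billion: the Bank of Canada pays by crediting reserve accounts → +$30B.
Government spending $80 billion: government payments flow into bank reserve accounts → +$80B.
Asset sale (to non-banks) $52 billion: the non-bank buyers' banks settle from reserves → −$52B.
FX sale $45 billion: the buying banks pay out of their reserve balances → −$45B.
Net: 30 + 80 − 52 − 45 = +$13 billion.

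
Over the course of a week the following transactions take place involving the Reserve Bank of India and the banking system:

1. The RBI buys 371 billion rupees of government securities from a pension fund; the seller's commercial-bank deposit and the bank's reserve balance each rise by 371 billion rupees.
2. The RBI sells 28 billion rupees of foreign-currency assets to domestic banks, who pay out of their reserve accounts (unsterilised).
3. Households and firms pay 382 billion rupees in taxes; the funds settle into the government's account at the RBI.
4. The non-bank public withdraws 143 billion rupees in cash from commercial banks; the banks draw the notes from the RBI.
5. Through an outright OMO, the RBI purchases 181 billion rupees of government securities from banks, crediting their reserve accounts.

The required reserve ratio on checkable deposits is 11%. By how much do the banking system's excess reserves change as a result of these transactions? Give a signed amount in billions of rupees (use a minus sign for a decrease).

+15.94 billion

Asset purchase (from non-banks) 371 billion rupees: reserves +371B, deposits +371B.
FX sale 28 billion rupees: reserves −28B, deposits 0.
Government account inflow 382 billion rupees: reserves −382B, deposits −382B.
Currency withdrawal 143 billion rupees: reserves −143B, deposits −143B.
OMO purchase (from banks) 181 billion rupees: reserves +181B, deposits 0.
Totals: Δreserves = −1B, Δdeposits = −154B.
Δrequired reserves = 11% × −154B = −16.94B.
Δexcess reserves = Δreserves − Δrequired = −1B − (−16.94B) = +15.94 billion.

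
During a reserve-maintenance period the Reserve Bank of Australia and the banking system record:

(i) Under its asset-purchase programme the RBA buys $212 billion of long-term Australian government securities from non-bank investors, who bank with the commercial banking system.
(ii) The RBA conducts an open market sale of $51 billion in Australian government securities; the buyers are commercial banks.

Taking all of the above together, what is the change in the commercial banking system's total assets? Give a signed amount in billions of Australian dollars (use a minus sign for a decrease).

Asset purchase (from non-banks) $212 billion: bank balance sheets expand → +$212B.
OMO sale (to banks) $51 billion: just an asset swap on bank balance sheets → 0.
Net: 212 + 0 = +$212 billion.

+$212 billion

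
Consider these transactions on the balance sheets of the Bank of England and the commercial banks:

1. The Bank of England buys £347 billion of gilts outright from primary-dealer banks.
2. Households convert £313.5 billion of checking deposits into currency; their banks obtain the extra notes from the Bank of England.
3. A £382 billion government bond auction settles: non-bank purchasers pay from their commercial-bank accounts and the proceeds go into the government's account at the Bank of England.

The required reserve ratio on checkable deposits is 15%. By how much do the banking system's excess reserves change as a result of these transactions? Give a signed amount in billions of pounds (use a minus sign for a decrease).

OMO purchase (from banks) £347 billion: reserves +£347B, deposits 0.
Currency withdrawal £313.5 billion: reserves −£313.5B, deposits −£313.5B.
Government account inflow £382 billion: reserves −£382B, deposits −£382B.
Totals: Δreserves = −£348.5B, Δdeposits = −£695.5B.
Δrequired reserves = 15% × −£695.5B = −£104.325B.
Δexcess reserves = Δreserves − Δrequired = −£348.5B − (−£104.325B) = -£244.175 billion.

-£244.175 billion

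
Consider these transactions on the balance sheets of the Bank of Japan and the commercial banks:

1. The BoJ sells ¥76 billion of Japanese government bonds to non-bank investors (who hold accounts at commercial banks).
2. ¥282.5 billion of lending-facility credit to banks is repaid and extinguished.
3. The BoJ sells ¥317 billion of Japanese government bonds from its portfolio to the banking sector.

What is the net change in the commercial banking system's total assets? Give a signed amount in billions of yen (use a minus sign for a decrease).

Asset sale (to non-banks) ¥76 billion: bank balance sheets shrink → −¥76B.
Discount-window repayment ¥282.5 billion: bank balance sheets shrink → −¥282.5B.
OMO sale (to banks) ¥317 billion: just an asset swap on bank balance sheets → 0.
Net: −76 − 282.5 + 0 = -¥358.5 billion.

-¥358.5 billion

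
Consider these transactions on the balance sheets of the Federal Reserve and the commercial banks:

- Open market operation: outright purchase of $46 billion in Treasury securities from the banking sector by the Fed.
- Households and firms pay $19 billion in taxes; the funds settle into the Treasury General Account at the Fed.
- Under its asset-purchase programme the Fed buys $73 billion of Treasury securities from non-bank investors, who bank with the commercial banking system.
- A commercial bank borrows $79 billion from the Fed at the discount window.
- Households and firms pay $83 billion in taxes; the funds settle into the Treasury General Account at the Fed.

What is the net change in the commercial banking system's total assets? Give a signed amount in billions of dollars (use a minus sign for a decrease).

Fed balance sheet:
  Assets:      Securities +$119B, Loans to banks +$79B
  Liabilities: Bank reserves +$96B, Government deposits +$102B
Commercial banking system:
  Assets:      Reserves at CB +$96B, Securities −$46B
  Liabilities: Checkable deposits −$29B, Borrowings from CB +$79B
Change in total bank assets = +$50 billion.

+$50 billion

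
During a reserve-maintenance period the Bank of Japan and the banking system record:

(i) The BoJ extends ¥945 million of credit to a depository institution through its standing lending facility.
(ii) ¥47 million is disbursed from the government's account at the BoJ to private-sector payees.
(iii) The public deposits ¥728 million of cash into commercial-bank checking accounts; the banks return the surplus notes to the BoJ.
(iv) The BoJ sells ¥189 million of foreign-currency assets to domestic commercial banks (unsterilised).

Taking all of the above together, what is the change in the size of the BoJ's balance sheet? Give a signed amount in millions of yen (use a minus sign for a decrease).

Discount-window loan ¥945 million: a BoJ asset is acquired → +¥945M.
Government spending ¥47 million: only the composition of liabilities changes → 0.
Currency deposit ¥728 million: only the composition of liabilities changes → 0.
FX sale ¥189 million: a BoJ asset is shed → −¥189M.
Net: 945 + 0 + 0 − 189 = +¥756 million.

+¥756 million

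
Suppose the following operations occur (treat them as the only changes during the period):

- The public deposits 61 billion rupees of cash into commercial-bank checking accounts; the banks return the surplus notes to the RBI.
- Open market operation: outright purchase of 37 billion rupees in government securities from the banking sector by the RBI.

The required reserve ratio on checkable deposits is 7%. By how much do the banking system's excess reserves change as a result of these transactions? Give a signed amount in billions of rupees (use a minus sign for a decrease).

Currency deposit 61 billion rupees: reserves +61B, deposits +61B.
OMO purchase (from banks) 37 billion rupees: reserves +37B, deposits 0.
Totals: Δreserves = +98B, Δdeposits = +61B.
Δrequired reserves = 7% × +61B = +4.27B.
Δexcess reserves = Δreserves − Δrequired = +98B − (+4.27B) = +93.73 billion.

+93.73 billion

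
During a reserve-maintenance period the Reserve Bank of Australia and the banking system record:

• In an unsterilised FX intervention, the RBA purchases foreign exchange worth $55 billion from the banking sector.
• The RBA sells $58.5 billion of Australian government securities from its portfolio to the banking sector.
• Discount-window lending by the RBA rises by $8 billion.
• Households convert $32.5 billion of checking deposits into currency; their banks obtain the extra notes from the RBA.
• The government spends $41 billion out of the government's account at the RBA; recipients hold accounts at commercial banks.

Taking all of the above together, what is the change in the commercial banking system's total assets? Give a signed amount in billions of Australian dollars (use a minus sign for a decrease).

+$16.5 billion

FX purchase $55 billion: just an asset swap on bank balance sheets → 0.
OMO sale (to banks) $58.5 billion: just an asset swap on bank balance sheets → 0.
Discount-window loan $8 billion: bank balance sheets expand → +$8B.
Currency withdrawal $32.5 billion: bank balance sheets shrink → −$32.5B.
Government spending $41 billion: bank balance sheets expand → +$41B.
Net: 0 + 0 + 8 − 32.5 + 41 = +$16.5 billion.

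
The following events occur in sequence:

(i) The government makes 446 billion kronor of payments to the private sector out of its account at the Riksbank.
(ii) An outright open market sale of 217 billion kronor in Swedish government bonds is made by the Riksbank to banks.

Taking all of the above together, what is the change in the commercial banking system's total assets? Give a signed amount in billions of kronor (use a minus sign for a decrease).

+446 billion

Riksbank balance sheet:
  Assets:      Securities −217B
  Liabilities: Bank reserves +229B, Government deposits −446B
Commercial banking system:
  Assets:      Reserves at CB +229B, Securities +217B
  Liabilities: Checkable deposits +446B
Change in total bank assets = +446 billion.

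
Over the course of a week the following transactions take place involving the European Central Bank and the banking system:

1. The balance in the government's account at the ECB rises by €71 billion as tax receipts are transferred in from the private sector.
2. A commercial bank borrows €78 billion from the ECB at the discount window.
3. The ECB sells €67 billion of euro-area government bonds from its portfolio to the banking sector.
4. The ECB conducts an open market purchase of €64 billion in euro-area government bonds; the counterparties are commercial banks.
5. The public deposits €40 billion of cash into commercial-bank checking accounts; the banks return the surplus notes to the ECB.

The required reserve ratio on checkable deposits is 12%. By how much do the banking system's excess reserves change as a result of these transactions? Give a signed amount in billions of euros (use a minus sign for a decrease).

Government account inflow €71 billion: reserves −€71B, deposits −€71B.
Discount-window loan €78 billion: reserves +€78B, deposits 0.
OMO sale (to banks) €67 billion: reserves −€67B, deposits 0.
OMO purchase (from banks) €64 billion: reserves +€64B, deposits 0.
Currency deposit €40 billion: reserves +€40B, deposits +€40B.
Totals: Δreserves = +€44B, Δdeposits = −€31B.
Δrequired reserves = 12% × −€31B = −€3.72B.
Δexcess reserves = Δreserves − Δrequired = +€44B − (−€3.72B) = +€47.72 billion.

+€47.72 billion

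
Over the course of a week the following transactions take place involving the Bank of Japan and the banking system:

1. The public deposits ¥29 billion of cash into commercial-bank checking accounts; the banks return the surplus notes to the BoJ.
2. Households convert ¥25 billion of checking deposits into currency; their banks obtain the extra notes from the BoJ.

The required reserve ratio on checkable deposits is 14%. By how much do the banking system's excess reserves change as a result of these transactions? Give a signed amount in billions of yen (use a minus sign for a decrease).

Currency deposit ¥29 billion: reserves +¥29B, deposits +¥29B.
Currency withdrawal ¥25 billion: reserves −¥25B, deposits −¥25B.
Totals: Δreserves = +¥4B, Δdeposits = +¥4B.
Δrequired reserves = 14% × +¥4B = +¥0.56B.
Δexcess reserves = Δreserves − Δrequired = +¥4B − (+¥0.56B) = +¥3.44 billion.

+¥3.44 billion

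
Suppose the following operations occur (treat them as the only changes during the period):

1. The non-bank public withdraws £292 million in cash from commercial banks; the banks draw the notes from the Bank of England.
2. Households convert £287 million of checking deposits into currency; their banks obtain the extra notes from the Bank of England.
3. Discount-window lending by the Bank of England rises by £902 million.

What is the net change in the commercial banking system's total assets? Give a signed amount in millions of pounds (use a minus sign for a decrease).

Bank of England balance sheet:
  Assets:      Loans to banks +£902M
  Liabilities: Bank reserves +£323M, Currency in circulation +£579M
Commercial banking system:
  Assets:      Reserves at CB +£323M
  Liabilities: Checkable deposits −£579M, Borrowings from CB +£902M
Change in total bank assets = +£323 million.

+£323 million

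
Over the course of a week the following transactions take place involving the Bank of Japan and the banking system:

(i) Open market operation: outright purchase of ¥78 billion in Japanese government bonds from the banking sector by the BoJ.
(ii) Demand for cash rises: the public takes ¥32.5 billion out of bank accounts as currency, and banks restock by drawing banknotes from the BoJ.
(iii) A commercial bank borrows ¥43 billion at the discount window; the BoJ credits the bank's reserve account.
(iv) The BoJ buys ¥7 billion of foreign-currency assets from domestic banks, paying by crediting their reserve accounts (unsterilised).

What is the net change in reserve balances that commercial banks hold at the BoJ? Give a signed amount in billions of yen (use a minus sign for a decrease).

OMO purchase (from banks) ¥78 billion: the BoJ pays by crediting reserve accounts → +¥78B.
Currency withdrawal ¥32.5 billion: banks swap reserves for currency → −¥32.5B.
Discount-window loan ¥43 billion: the loan is credited to the bank's reserve account → +¥43B.
FX purchase ¥7 billion: the BoJ pays by crediting reserve accounts → +¥7B.
Net: 78 − 32.5 + 43 + 7 = +¥95.5 billion.

+¥95.5 billion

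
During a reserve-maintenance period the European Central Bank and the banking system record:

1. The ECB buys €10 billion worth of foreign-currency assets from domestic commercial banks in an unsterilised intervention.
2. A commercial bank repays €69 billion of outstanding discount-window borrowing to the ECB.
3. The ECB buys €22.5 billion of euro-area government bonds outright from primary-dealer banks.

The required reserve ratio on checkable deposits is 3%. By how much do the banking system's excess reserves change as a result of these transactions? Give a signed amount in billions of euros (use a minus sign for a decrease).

-€36.5 billion

FX purchase €10 billion: reserves +€10B, deposits 0.
Discount-window repayment €69 billion: reserves −€69B, deposits 0.
OMO purchase (from banks) €22.5 billion: reserves +€22.5B, deposits 0.
Totals: Δreserves = −€36.5B, Δdeposits = 0.
Δrequired reserves = 3% × 0 = 0.
Δexcess reserves = Δreserves − Δrequired = −€36.5B − (0) = -€36.5 billion.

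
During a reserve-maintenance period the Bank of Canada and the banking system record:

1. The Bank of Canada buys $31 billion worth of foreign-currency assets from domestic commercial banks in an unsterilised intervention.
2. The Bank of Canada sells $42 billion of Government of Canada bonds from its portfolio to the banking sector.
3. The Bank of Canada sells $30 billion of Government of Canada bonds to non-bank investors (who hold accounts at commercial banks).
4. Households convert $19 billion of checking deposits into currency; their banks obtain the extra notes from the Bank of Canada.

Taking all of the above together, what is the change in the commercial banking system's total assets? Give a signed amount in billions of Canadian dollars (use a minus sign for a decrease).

-$49 billion

Bank of Canada balance sheet:
  Assets:      Securities −$72B, Foreign assets +$31B
  Liabilities: Bank reserves −$60B, Currency in circulation +$19B
Commercial banking system:
  Assets:      Reserves at CB −$60B, Securities +$42B, Foreign assets −$31B
  Liabilities: Checkable deposits −$49B
Change in total bank assets = -$49 billion.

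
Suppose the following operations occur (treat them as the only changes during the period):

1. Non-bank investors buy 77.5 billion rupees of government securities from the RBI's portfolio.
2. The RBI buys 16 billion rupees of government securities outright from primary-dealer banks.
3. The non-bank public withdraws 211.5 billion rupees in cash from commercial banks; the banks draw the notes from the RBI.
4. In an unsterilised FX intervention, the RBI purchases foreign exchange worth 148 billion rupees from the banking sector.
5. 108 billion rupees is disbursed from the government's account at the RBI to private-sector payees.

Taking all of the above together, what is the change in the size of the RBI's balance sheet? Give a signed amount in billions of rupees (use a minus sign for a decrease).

+86.5 billion

Asset sale (to non-banks) 77.5 billion rupees: an RBI asset is shed → −77.5B.
OMO purchase (from banks) 16 billion rupees: an RBI asset is acquired → +16B.
Currency withdrawal 211.5 billion rupees: only the composition of liabilities changes → 0.
FX purchase 148 billion rupees: an RBI asset is acquired → +148B.
Government spending 108 billion rupees: only the composition of liabilities changes → 0.
Net: −77.5 + 16 + 0 + 148 + 0 = +86.5 billion.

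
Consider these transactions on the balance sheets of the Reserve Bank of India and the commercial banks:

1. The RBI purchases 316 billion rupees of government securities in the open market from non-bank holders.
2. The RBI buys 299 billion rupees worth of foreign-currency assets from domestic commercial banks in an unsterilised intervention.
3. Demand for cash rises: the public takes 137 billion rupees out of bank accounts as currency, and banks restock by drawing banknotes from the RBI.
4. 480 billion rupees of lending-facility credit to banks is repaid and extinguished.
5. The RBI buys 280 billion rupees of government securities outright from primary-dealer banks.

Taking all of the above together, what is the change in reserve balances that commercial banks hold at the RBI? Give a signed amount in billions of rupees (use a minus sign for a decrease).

RBI balance sheet:
  Assets:      Securities +596B, Loans to banks −480B, Foreign assets +299B
  Liabilities: Bank reserves +278B, Currency in circulation +137B
Commercial banking system:
  Assets:      Reserves at CB +278B, Securities −280B, Foreign assets −299B
  Liabilities: Checkable deposits +179B, Borrowings from CB −480B
So the change in reserve balances that commercial banks hold at the RBI is +278 billion.

+278 billion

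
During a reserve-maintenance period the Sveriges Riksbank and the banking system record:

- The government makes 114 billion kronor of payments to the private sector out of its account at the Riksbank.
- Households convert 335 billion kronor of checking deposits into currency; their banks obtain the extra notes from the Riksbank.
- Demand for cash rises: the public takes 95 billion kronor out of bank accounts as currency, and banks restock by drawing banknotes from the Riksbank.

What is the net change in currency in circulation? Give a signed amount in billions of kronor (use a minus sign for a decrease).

+430 billion

Riksbank balance sheet:
  Assets:      no change
  Liabilities: Bank reserves −316B, Currency in circulation +430B, Government deposits −114B
Commercial banking system:
  Assets:      Reserves at CB −316B
  Liabilities: Checkable deposits −316B
So the change in currency in circulation is +430 billion.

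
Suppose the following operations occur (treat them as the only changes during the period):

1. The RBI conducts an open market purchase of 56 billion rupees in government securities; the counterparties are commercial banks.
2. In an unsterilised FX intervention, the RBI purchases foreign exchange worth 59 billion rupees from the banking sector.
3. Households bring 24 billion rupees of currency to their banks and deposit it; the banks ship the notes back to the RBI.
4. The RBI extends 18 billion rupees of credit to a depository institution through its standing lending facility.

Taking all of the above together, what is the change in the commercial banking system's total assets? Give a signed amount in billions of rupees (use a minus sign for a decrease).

+42 billion

OMO purchase (from banks) 56 billion rupees: just an asset swap on bank balance sheets → 0.
FX purchase 59 billion rupees: just an asset swap on bank balance sheets → 0.
Currency deposit 24 billion rupees: bank balance sheets expand → +24B.
Discount-window loan 18 billion rupees: bank balance sheets expand → +18B.
Net: 0 + 0 + 24 + 18 = +42 billion.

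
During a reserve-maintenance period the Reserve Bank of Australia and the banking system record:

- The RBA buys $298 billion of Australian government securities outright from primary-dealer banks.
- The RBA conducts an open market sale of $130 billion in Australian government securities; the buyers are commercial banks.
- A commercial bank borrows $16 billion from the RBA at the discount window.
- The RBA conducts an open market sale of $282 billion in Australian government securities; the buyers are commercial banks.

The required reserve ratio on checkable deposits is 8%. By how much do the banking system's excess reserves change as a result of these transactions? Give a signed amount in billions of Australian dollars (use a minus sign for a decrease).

-$98 billion

OMO purchase (from banks) $298 billion: reserves +$298B, deposits 0.
OMO sale (to banks) $130 billion: reserves −$130B, deposits 0.
Discount-window loan $16 billion: reserves +$16B, deposits 0.
OMO sale (to banks) $282 billion: reserves −$282B, deposits 0.
Totals: Δreserves = −$98B, Δdeposits = 0.
Δrequired reserves = 8% × 0 = 0.
Δexcess reserves = Δreserves − Δrequired = −$98B − (0) = -$98 billion.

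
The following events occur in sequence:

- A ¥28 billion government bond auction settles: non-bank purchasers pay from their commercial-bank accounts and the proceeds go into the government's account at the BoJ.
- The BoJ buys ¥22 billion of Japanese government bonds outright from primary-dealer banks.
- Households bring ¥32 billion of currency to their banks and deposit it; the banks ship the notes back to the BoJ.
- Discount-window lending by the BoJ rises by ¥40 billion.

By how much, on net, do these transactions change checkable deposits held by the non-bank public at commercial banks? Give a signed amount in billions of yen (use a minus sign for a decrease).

+¥4 billion

BoJ balance sheet:
  Assets:      Securities +¥22B, Loans to banks +¥40B
  Liabilities: Bank reserves +¥66B, Currency in circulation −¥32B, Government deposits +¥28B
Commercial banking system:
  Assets:      Reserves at CB +¥66B, Securities −¥22B
  Liabilities: Checkable deposits +¥4B, Borrowings from CB +¥40B
So the change in checkable deposits held by the non-bank public at commercial banks is +¥4 billion.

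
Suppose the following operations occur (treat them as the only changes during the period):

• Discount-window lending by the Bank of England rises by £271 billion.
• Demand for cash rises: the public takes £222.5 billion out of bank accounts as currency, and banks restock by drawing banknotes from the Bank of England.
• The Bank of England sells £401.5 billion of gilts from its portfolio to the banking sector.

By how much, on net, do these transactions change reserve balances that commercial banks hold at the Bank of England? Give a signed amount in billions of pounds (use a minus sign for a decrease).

Bank of England balance sheet:
  Assets:      Securities −£401.5B, Loans to banks +£271B
  Liabilities: Bank reserves −£353B, Currency in circulation +£222.5B
Commercial banking system:
  Assets:      Reserves at CB −£353B, Securities +£401.5B
  Liabilities: Checkable deposits −£222.5B, Borrowings from CB +£271B
So the change in reserve balances that commercial banks hold at the Bank of England is -£353 billion.

-£353 billion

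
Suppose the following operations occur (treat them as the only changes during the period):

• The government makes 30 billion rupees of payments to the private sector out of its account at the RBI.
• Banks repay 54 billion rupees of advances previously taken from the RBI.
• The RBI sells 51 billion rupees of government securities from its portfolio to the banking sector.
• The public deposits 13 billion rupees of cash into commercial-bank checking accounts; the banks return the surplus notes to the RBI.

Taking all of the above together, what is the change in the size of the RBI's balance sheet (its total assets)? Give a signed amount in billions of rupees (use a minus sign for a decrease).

-105 billion

RBI balance sheet:
  Assets:      Securities −51B, Loans to banks −54B
  Liabilities: Bank reserves −62B, Currency in circulation −13B, Government deposits −30B
Commercial banking system:
  Assets:      Reserves at CB −62B, Securities +51B
  Liabilities: Checkable deposits +43B, Borrowings from CB −54B
Change in total RBI assets = -105 billion.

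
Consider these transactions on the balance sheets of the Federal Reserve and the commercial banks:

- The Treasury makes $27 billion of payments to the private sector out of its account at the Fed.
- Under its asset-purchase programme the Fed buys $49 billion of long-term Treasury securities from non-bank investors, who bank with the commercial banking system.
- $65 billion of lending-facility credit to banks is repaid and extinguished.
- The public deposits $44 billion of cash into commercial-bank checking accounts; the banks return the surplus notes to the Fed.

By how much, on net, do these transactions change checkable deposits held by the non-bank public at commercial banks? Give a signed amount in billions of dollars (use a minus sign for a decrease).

Fed balance sheet:
  Assets:      Securities +$49B, Loans to banks −$65B
  Liabilities: Bank reserves +$55B, Currency in circulation −$44B, Government deposits −$27B
Commercial banking system:
  Assets:      Reserves at CB +$55B
  Liabilities: Checkable deposits +$120B, Borrowings from CB −$65B
So the change in checkable deposits held by the non-bank public at commercial banks is +$120 billion.

+$120 billion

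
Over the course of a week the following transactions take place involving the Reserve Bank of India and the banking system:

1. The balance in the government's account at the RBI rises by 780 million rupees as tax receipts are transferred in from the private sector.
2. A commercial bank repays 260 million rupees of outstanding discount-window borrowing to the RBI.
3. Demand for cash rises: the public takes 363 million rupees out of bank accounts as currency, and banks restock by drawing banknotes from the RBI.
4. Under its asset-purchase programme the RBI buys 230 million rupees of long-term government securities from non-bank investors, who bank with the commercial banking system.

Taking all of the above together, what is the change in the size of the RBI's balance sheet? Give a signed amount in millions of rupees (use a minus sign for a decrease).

RBI balance sheet:
  Assets:      Securities +230M, Loans to banks −260M
  Liabilities: Bank reserves −1173M, Currency in circulation +363M, Government deposits +780M
Change in total RBI assets = -30 million.

-30 million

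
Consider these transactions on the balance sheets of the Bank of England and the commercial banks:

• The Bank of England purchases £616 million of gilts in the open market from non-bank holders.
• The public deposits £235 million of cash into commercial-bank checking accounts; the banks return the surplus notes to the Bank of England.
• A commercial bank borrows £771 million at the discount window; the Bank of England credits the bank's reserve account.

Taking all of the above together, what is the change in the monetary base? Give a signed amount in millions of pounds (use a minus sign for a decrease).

Bank of England balance sheet:
  Assets:      Securities +£616M, Loans to banks +£771M
  Liabilities: Bank reserves +£1622M, Currency in circulation −£235M
Commercial banking system:
  Assets:      Reserves at CB +£1622M
  Liabilities: Checkable deposits +£851M, Borrowings from CB +£771M
Monetary base = currency + reserves: −£235M + (+£1622M) = +£1387 million.

+£1387 million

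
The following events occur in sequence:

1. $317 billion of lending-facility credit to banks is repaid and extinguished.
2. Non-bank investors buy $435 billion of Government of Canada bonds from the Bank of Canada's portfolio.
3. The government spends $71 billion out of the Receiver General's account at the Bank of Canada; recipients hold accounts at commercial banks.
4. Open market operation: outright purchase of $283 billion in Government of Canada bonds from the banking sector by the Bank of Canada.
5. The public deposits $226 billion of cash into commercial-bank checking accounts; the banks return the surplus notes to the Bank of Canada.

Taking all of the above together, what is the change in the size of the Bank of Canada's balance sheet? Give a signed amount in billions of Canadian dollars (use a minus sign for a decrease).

-$469 billion

Discount-window repayment $317 billion: a Bank of Canada asset is shed → −$317B.
Asset sale (to non-banks) $435 billion: a Bank of Canada asset is shed → −$435B.
Government spending $71 billion: only the composition of liabilities changes → 0.
OMO purchase (from banks) $283 billion: a Bank of Canada asset is acquired → +$283B.
Currency deposit $226 billion: only the composition of liabilities changes → 0.
Net: −317 − 435 + 0 + 283 + 0 = -$469 billion.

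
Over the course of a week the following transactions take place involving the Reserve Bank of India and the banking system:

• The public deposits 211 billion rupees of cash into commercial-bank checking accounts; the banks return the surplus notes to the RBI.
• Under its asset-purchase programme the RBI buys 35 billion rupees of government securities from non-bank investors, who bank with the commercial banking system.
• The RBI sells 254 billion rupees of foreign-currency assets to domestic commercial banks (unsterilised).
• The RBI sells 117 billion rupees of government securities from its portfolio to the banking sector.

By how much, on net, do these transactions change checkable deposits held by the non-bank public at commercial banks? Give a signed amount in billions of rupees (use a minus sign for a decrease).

Currency deposit 211 billion rupees: non-bank counterparties' bank balances rise → +211B.
Asset purchase (from non-banks) 35 billion rupees: non-bank counterparties' bank balances rise → +35B.
FX sale 254 billion rupees: the counterparty is a bank, so public deposits are unchanged → 0.
OMO sale (to banks) 117 billion rupees: the counterparty is a bank, so public deposits are unchanged → 0.
Net: 211 + 35 + 0 + 0 = +246 billion.

+246 billion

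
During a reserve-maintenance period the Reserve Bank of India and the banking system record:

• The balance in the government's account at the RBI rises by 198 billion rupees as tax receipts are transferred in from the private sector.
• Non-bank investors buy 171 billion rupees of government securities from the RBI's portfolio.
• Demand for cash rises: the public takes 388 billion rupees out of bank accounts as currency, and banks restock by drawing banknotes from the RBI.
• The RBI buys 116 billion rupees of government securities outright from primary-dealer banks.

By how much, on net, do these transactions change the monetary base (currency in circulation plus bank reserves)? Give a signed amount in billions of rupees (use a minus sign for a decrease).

-253 billion

RBI balance sheet:
  Assets:      Securities −55B
  Liabilities: Bank reserves −641B, Currency in circulation +388B, Government deposits +198B
Monetary base = currency + reserves: +388B + (−641B) = -253 billion.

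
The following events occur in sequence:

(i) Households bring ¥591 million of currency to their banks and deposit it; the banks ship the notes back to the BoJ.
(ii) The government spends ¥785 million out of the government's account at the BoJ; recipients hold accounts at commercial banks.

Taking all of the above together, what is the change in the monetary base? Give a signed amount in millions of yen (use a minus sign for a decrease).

+¥785 million

Currency deposit ¥591 million: just a shift between currency and reserves — both are base money → 0.
Government spending ¥785 million: a non-base liability converts back to reserves → +¥785M.
Net: 0 + 785 = +¥785 million.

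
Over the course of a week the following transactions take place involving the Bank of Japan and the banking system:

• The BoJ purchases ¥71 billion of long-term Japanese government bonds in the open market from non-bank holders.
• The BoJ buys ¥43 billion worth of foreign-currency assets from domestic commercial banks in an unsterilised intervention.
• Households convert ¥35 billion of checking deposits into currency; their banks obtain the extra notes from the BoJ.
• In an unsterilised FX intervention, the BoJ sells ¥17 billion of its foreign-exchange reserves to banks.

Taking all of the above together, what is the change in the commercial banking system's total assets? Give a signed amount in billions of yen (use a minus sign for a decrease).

+¥36 billion

BoJ balance sheet:
  Assets:      Securities +¥71B, Foreign assets +¥26B
  Liabilities: Bank reserves +¥62B, Currency in circulation +¥35B
Commercial banking system:
  Assets:      Reserves at CB +¥62B, Foreign assets −¥26B
  Liabilities: Checkable deposits +¥36B
Change in total bank assets = +¥36 billion.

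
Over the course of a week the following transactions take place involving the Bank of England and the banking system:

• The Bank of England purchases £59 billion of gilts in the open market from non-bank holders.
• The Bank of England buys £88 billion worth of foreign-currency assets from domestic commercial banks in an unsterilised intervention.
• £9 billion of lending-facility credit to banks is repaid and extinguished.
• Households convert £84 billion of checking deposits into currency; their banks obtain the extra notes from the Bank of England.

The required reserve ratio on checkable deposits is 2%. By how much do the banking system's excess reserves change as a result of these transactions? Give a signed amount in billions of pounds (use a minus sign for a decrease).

+£54.5 billion

Asset purchase (from non-banks) £59 billion: reserves +£59B, deposits +£59B.
FX purchase £88 billion: reserves +£88B, deposits 0.
Discount-window repayment £9 billion: reserves −£9B, deposits 0.
Currency withdrawal £84 billion: reserves −£84B, deposits −£84B.
Totals: Δreserves = +£54B, Δdeposits = −£25B.
Δrequired reserves = 2% × −£25B = −£0.5B.
Δexcess reserves = Δreserves − Δrequired = +£54B − (−£0.5B) = +£54.5 billion.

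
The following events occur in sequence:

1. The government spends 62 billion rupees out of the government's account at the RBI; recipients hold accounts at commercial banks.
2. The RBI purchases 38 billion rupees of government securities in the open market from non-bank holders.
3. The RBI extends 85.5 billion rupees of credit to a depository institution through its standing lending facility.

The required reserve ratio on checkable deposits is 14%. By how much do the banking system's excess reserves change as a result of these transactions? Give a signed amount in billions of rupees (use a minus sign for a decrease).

Government spending 62 billion rupees: reserves +62B, deposits +62B.
Asset purchase (from non-banks) 38 billion rupees: reserves +38B, deposits +38B.
Discount-window loan 85.5 billion rupees: reserves +85.5B, deposits 0.
Totals: Δreserves = +185.5B, Δdeposits = +100B.
Δrequired reserves = 14% × +100B = +14B.
Δexcess reserves = Δreserves − Δrequired = +185.5B − (+14B) = +171.5 billion.

+171.5 billion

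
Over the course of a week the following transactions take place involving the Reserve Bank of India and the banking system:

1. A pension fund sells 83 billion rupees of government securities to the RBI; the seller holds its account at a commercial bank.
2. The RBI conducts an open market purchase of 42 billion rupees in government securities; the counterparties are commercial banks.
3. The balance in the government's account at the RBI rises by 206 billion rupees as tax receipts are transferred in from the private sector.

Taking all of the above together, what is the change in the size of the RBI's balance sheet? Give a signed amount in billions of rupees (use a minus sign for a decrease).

Asset purchase (from non-banks) 83 billion rupees: an RBI asset is acquired → +83B.
OMO purchase (from banks) 42 billion rupees: an RBI asset is acquired → +42B.
Government account inflow 206 billion rupees: only the composition of liabilities changes → 0.
Net: 83 + 42 + 0 = +125 billion.

+125 billion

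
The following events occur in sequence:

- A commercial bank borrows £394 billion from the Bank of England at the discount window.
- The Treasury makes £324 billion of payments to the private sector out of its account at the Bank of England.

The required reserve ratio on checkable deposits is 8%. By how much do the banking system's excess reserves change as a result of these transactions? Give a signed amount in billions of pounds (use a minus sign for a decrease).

Discount-window loan £394 billion: reserves +£394B, deposits 0.
Government spending £324 billion: reserves +£324B, deposits +£324B.
Totals: Δreserves = +£718B, Δdeposits = +£324B.
Δrequired reserves = 8% × +£324B = +£25.92B.
Δexcess reserves = Δreserves − Δrequired = +£718B − (+£25.92B) = +£692.08 billion.

+£692.08 billion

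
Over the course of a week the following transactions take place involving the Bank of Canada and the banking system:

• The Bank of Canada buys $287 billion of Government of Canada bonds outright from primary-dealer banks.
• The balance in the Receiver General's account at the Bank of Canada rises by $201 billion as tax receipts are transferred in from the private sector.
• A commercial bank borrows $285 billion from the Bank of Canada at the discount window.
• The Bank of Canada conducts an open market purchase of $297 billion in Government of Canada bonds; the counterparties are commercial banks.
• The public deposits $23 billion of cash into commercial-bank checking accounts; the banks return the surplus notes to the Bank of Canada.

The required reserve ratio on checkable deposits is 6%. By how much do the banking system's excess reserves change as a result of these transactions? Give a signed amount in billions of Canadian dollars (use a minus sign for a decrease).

+$701.68 billion

OMO purchase (from banks) $287 billion: reserves +$287B, deposits 0.
Government account inflow $201 billion: reserves −$201B, deposits −$201B.
Discount-window loan $285 billion: reserves +$285B, deposits 0.
OMO purchase (from banks) $297 billion: reserves +$297B, deposits 0.
Currency deposit $23 billion: reserves +$23B, deposits +$23B.
Totals: Δreserves = +$691B, Δdeposits = −$178B.
Δrequired reserves = 6% × −$178B = −$10.68B.
Δexcess reserves = Δreserves − Δrequired = +$691B − (−$10.68B) = +$701.68 billion.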